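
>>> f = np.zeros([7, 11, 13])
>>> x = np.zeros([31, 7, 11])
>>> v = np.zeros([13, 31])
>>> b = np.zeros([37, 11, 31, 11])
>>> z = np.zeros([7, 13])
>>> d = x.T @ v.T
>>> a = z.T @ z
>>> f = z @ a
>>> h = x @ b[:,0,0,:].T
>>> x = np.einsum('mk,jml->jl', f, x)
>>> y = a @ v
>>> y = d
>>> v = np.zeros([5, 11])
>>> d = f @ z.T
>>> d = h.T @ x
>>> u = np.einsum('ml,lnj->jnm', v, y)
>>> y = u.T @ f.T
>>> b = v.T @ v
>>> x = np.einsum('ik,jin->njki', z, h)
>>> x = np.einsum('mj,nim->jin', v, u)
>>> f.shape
(7, 13)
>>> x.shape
(11, 7, 13)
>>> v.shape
(5, 11)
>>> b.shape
(11, 11)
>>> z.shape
(7, 13)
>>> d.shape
(37, 7, 11)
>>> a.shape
(13, 13)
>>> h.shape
(31, 7, 37)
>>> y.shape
(5, 7, 7)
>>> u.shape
(13, 7, 5)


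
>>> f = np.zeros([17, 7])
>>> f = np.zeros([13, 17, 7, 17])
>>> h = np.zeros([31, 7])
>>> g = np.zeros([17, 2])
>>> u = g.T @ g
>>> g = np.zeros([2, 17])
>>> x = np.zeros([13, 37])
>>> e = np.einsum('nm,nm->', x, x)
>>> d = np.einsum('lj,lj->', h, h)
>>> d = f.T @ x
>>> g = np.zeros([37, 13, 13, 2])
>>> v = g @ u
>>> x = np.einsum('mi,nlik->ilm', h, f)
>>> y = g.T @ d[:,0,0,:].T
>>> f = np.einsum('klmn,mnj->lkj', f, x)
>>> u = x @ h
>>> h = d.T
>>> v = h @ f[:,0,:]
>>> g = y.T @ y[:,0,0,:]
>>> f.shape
(17, 13, 31)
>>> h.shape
(37, 17, 7, 17)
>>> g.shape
(17, 13, 13, 17)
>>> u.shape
(7, 17, 7)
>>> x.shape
(7, 17, 31)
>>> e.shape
()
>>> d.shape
(17, 7, 17, 37)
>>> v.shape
(37, 17, 7, 31)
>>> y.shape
(2, 13, 13, 17)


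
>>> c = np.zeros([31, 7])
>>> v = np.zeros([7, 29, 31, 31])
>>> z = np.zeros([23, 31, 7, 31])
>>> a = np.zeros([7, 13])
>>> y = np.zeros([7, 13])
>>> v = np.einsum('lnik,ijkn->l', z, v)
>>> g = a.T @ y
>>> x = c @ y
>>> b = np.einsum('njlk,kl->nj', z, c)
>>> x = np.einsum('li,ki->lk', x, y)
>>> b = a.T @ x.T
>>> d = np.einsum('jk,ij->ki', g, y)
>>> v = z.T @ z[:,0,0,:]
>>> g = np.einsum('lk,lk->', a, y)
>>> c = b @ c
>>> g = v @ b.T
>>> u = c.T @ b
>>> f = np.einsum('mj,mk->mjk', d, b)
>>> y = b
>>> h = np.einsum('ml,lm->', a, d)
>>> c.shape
(13, 7)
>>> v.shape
(31, 7, 31, 31)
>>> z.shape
(23, 31, 7, 31)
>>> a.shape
(7, 13)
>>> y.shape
(13, 31)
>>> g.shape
(31, 7, 31, 13)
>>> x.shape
(31, 7)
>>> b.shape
(13, 31)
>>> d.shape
(13, 7)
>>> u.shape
(7, 31)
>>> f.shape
(13, 7, 31)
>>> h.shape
()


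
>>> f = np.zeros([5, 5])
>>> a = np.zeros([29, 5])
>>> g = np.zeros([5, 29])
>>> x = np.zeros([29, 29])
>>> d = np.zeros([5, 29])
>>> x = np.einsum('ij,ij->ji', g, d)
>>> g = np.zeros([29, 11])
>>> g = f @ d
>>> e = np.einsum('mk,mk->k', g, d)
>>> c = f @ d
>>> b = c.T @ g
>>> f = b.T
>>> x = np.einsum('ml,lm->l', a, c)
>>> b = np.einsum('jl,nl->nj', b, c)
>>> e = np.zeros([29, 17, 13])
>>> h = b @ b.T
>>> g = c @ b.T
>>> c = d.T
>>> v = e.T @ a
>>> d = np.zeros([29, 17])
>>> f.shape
(29, 29)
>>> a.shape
(29, 5)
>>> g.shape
(5, 5)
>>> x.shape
(5,)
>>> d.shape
(29, 17)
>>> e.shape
(29, 17, 13)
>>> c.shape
(29, 5)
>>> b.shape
(5, 29)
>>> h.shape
(5, 5)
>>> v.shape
(13, 17, 5)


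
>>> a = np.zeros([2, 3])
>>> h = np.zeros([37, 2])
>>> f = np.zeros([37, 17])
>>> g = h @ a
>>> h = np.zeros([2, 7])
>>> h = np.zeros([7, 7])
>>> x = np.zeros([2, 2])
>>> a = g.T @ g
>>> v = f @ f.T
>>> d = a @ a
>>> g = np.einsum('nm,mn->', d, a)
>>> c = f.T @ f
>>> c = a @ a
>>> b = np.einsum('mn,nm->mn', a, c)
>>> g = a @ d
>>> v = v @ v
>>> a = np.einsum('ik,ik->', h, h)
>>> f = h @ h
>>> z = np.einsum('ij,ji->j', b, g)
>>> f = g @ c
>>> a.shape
()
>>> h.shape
(7, 7)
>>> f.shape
(3, 3)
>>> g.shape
(3, 3)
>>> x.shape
(2, 2)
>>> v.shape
(37, 37)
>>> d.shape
(3, 3)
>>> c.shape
(3, 3)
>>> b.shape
(3, 3)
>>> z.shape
(3,)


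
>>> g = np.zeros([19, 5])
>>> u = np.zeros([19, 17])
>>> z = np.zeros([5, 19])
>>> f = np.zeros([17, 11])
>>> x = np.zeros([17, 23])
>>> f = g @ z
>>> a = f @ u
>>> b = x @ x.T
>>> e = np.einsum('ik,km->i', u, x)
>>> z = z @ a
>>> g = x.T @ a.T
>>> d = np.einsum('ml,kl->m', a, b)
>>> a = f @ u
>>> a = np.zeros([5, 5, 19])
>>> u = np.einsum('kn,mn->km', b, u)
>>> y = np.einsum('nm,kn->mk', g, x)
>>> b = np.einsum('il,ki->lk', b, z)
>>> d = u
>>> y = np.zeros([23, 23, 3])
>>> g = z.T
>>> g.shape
(17, 5)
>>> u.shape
(17, 19)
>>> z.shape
(5, 17)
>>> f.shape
(19, 19)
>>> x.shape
(17, 23)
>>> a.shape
(5, 5, 19)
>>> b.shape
(17, 5)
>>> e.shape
(19,)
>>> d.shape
(17, 19)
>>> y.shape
(23, 23, 3)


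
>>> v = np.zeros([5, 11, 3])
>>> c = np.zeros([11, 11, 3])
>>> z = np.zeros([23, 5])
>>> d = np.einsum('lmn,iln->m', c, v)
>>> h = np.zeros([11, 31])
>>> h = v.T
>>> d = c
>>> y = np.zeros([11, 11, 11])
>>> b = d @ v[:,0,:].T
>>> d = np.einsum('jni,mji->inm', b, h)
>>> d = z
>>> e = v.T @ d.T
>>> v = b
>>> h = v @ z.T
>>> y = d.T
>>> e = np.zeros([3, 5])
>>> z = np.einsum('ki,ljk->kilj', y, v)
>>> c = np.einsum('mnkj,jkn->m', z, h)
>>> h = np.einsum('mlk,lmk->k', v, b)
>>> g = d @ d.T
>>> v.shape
(11, 11, 5)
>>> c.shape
(5,)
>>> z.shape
(5, 23, 11, 11)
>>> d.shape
(23, 5)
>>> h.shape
(5,)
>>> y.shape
(5, 23)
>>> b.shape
(11, 11, 5)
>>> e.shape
(3, 5)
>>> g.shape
(23, 23)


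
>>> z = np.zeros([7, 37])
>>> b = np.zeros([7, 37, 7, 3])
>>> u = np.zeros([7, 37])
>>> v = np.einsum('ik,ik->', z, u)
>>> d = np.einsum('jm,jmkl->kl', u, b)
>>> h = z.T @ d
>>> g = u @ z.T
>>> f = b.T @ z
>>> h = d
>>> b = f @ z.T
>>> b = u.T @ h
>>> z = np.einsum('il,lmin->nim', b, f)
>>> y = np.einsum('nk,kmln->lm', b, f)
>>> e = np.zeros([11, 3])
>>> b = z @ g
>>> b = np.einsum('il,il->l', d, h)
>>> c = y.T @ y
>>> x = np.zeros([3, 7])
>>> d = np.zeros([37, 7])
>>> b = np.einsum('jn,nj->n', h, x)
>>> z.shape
(37, 37, 7)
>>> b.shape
(3,)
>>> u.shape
(7, 37)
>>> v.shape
()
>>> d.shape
(37, 7)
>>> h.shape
(7, 3)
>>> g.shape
(7, 7)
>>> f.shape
(3, 7, 37, 37)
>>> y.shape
(37, 7)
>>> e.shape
(11, 3)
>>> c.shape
(7, 7)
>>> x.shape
(3, 7)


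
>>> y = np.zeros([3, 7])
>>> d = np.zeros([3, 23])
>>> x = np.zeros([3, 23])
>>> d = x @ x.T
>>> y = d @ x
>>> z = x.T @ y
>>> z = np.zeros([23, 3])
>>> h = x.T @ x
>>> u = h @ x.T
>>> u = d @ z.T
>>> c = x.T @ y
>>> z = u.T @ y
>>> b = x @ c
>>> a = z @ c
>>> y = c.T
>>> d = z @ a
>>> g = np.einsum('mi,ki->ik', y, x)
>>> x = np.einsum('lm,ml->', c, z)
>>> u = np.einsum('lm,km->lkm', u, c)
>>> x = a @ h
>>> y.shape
(23, 23)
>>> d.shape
(23, 23)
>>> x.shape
(23, 23)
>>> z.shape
(23, 23)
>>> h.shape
(23, 23)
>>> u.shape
(3, 23, 23)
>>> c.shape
(23, 23)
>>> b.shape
(3, 23)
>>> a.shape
(23, 23)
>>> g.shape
(23, 3)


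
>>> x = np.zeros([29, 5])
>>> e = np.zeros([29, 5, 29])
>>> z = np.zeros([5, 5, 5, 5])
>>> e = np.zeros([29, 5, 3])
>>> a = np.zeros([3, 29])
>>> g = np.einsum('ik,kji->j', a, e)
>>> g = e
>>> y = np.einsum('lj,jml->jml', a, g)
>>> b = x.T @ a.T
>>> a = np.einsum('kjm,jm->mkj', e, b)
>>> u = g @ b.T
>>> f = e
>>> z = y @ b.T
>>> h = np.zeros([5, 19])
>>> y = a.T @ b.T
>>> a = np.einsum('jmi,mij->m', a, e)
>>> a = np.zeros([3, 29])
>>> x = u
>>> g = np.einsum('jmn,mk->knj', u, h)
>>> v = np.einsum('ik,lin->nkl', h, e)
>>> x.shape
(29, 5, 5)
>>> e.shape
(29, 5, 3)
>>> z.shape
(29, 5, 5)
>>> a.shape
(3, 29)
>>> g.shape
(19, 5, 29)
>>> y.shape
(5, 29, 5)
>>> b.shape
(5, 3)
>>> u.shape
(29, 5, 5)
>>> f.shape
(29, 5, 3)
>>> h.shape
(5, 19)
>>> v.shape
(3, 19, 29)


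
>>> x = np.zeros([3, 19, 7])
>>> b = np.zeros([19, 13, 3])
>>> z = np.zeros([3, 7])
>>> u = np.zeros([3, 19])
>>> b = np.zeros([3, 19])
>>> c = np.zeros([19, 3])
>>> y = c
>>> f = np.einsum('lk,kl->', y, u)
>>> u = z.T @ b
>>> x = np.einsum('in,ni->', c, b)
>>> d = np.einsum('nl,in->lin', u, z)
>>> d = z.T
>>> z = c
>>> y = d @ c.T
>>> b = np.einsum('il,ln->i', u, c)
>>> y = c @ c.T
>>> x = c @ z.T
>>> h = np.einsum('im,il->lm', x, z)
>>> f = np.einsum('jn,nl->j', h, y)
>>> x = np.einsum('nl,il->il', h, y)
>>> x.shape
(19, 19)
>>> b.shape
(7,)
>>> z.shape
(19, 3)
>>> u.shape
(7, 19)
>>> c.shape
(19, 3)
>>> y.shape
(19, 19)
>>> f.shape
(3,)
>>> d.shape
(7, 3)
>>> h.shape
(3, 19)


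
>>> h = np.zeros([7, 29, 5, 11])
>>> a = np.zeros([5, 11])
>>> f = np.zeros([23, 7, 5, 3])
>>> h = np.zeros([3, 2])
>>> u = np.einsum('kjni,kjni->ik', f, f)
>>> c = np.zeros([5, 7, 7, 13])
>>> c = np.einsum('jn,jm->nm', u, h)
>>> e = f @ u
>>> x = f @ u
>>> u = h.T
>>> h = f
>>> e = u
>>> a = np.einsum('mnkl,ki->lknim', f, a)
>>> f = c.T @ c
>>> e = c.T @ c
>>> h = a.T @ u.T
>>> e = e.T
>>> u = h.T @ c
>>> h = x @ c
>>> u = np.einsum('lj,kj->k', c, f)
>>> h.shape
(23, 7, 5, 2)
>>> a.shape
(3, 5, 7, 11, 23)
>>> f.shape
(2, 2)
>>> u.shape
(2,)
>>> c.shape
(23, 2)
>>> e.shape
(2, 2)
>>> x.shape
(23, 7, 5, 23)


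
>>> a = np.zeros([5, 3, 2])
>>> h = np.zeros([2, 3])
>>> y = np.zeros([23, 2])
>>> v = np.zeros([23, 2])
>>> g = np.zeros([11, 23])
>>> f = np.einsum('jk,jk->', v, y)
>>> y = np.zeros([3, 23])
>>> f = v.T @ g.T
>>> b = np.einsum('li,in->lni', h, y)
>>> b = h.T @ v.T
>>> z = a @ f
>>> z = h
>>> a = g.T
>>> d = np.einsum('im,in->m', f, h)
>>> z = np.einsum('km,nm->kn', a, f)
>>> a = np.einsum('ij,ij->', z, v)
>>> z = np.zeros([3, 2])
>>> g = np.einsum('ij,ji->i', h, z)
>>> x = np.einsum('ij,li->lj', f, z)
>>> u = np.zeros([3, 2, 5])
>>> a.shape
()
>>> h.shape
(2, 3)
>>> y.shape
(3, 23)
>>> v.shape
(23, 2)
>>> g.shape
(2,)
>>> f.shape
(2, 11)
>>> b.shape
(3, 23)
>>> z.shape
(3, 2)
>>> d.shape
(11,)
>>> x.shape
(3, 11)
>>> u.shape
(3, 2, 5)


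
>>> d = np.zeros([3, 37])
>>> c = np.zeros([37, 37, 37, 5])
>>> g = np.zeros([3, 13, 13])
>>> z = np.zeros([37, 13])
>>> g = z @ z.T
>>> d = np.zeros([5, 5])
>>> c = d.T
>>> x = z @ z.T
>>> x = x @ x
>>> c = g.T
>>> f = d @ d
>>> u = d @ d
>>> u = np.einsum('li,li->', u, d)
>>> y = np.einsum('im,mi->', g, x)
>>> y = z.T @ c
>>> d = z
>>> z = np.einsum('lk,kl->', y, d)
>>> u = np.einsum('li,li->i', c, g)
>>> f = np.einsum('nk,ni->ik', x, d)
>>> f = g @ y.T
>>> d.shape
(37, 13)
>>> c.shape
(37, 37)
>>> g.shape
(37, 37)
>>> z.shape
()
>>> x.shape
(37, 37)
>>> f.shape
(37, 13)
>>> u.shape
(37,)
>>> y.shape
(13, 37)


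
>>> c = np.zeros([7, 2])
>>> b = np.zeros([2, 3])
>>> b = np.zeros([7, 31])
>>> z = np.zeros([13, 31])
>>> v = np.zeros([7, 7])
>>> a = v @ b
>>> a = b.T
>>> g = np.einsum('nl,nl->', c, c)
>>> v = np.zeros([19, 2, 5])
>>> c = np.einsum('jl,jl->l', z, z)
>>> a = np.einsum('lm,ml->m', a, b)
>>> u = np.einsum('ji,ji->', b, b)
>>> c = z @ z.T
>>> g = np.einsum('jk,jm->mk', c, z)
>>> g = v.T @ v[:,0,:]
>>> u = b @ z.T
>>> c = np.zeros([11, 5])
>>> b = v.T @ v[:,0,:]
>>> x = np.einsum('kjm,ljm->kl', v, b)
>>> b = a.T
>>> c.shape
(11, 5)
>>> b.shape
(7,)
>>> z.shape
(13, 31)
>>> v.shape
(19, 2, 5)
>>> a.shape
(7,)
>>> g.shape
(5, 2, 5)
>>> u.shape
(7, 13)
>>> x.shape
(19, 5)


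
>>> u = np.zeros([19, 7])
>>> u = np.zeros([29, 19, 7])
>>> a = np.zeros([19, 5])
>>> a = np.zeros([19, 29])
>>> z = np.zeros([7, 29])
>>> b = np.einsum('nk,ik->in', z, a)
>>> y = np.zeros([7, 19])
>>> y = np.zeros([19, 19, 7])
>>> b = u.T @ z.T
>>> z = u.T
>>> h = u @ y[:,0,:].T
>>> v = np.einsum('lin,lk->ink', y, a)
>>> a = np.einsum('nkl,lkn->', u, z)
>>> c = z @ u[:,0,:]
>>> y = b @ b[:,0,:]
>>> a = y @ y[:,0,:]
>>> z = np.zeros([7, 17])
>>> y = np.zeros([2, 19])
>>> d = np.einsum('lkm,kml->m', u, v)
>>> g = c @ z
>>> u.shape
(29, 19, 7)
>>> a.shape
(7, 19, 7)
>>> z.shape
(7, 17)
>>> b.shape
(7, 19, 7)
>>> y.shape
(2, 19)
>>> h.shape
(29, 19, 19)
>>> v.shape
(19, 7, 29)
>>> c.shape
(7, 19, 7)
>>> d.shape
(7,)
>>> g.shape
(7, 19, 17)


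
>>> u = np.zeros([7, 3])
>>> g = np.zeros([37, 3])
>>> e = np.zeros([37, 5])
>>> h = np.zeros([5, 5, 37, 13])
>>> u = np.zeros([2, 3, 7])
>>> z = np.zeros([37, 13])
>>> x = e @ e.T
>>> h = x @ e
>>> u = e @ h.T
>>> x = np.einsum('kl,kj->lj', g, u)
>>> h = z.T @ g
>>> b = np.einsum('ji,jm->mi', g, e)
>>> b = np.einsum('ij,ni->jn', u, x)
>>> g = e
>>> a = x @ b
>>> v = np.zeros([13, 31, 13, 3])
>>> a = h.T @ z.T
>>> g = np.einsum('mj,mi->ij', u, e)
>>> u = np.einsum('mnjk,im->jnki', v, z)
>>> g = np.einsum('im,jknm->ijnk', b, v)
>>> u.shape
(13, 31, 3, 37)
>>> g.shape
(37, 13, 13, 31)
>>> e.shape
(37, 5)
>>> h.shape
(13, 3)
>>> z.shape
(37, 13)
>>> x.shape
(3, 37)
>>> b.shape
(37, 3)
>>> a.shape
(3, 37)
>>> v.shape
(13, 31, 13, 3)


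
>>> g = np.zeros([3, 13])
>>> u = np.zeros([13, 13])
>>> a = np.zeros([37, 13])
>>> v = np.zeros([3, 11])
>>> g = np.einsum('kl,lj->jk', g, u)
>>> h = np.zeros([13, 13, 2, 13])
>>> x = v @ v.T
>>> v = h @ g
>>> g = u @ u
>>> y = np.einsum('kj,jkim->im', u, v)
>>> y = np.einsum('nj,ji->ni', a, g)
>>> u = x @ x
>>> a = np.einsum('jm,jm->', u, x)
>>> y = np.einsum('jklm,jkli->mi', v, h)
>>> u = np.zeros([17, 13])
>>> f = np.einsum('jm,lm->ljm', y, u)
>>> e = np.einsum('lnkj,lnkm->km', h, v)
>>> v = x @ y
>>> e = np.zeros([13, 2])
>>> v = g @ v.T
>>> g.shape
(13, 13)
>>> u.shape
(17, 13)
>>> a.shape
()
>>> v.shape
(13, 3)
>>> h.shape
(13, 13, 2, 13)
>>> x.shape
(3, 3)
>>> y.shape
(3, 13)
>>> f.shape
(17, 3, 13)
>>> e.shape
(13, 2)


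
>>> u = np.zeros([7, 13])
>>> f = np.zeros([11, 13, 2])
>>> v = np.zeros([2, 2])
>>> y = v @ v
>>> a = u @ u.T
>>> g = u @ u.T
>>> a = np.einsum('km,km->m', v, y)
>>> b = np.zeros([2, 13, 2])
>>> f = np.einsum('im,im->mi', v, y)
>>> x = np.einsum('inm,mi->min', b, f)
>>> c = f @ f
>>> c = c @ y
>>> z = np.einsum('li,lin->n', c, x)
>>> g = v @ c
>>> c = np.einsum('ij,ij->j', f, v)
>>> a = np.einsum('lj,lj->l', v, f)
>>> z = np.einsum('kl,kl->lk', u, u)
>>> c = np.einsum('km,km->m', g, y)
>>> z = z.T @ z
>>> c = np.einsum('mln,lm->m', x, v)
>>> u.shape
(7, 13)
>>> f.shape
(2, 2)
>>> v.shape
(2, 2)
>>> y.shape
(2, 2)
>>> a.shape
(2,)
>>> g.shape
(2, 2)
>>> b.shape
(2, 13, 2)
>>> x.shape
(2, 2, 13)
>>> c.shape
(2,)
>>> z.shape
(7, 7)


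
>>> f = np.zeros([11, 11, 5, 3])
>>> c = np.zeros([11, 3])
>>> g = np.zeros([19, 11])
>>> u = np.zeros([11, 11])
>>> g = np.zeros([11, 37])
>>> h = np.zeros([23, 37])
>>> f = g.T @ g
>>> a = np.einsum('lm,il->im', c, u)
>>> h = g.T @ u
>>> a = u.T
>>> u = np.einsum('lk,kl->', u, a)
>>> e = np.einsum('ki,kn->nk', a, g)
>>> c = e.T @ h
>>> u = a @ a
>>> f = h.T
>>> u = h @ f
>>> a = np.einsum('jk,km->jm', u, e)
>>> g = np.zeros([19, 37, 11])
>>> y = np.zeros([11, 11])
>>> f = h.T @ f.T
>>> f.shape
(11, 11)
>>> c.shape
(11, 11)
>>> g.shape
(19, 37, 11)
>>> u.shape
(37, 37)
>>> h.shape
(37, 11)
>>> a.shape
(37, 11)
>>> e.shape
(37, 11)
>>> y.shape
(11, 11)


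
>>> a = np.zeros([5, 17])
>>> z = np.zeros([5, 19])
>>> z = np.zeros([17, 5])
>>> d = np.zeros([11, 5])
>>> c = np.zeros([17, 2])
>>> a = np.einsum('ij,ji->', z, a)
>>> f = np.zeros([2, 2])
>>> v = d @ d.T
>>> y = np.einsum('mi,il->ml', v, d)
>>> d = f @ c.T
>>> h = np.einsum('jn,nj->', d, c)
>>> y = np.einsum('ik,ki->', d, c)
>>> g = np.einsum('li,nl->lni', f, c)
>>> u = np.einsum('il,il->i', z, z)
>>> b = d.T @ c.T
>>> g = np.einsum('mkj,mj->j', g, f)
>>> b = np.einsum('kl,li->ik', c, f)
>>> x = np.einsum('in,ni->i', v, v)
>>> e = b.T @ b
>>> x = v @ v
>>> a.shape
()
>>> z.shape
(17, 5)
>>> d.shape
(2, 17)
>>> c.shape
(17, 2)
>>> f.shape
(2, 2)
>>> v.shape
(11, 11)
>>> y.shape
()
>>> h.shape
()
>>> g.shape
(2,)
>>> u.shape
(17,)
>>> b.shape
(2, 17)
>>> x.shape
(11, 11)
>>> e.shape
(17, 17)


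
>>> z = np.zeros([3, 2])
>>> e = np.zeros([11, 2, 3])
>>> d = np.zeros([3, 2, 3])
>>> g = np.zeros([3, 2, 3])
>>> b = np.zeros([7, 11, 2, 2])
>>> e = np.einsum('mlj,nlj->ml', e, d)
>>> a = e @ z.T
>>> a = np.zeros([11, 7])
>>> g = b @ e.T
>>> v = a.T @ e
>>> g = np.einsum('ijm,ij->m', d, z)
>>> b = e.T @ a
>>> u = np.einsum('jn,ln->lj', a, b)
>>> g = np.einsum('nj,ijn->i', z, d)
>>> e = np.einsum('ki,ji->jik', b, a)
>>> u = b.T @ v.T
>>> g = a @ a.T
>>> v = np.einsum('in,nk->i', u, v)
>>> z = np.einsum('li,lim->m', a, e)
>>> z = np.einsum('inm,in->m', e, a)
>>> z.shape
(2,)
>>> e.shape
(11, 7, 2)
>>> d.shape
(3, 2, 3)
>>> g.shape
(11, 11)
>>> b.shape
(2, 7)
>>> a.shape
(11, 7)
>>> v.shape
(7,)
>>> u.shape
(7, 7)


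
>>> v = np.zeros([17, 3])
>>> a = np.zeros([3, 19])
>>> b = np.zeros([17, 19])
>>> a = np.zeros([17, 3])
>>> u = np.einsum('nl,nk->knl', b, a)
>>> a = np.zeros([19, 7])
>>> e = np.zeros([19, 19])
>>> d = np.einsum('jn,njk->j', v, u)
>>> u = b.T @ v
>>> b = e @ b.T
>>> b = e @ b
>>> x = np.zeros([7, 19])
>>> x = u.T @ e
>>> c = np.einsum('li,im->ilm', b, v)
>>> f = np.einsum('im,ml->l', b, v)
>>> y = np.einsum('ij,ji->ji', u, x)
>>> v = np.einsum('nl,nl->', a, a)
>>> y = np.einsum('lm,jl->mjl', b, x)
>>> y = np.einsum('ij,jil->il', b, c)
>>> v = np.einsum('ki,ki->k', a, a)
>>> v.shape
(19,)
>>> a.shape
(19, 7)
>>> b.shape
(19, 17)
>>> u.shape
(19, 3)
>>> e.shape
(19, 19)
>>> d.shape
(17,)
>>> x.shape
(3, 19)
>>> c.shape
(17, 19, 3)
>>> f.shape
(3,)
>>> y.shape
(19, 3)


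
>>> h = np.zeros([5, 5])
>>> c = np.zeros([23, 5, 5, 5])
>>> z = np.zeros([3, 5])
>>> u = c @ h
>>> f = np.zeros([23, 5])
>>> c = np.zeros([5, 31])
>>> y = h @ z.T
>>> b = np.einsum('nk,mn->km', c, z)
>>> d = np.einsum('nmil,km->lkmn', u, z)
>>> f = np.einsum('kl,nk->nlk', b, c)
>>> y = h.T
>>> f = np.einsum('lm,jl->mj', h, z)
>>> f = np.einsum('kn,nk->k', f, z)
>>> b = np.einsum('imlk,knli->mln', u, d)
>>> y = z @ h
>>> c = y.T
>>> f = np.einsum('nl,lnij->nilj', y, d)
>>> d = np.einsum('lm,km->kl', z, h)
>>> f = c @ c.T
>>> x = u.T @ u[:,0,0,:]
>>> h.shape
(5, 5)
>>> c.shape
(5, 3)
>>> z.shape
(3, 5)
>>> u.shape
(23, 5, 5, 5)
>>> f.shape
(5, 5)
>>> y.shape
(3, 5)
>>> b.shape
(5, 5, 3)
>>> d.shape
(5, 3)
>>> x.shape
(5, 5, 5, 5)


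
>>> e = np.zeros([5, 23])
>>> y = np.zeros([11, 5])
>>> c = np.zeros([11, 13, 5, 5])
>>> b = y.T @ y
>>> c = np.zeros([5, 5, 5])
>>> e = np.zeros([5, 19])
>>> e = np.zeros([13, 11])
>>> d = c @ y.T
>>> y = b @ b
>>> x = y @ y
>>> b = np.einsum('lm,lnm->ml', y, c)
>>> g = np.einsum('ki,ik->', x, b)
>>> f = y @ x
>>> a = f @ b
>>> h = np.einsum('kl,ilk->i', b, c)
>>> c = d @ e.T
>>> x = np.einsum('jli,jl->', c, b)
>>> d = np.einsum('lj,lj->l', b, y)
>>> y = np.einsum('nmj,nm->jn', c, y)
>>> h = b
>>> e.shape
(13, 11)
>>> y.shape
(13, 5)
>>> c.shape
(5, 5, 13)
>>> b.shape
(5, 5)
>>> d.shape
(5,)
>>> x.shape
()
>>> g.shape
()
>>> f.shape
(5, 5)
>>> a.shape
(5, 5)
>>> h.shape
(5, 5)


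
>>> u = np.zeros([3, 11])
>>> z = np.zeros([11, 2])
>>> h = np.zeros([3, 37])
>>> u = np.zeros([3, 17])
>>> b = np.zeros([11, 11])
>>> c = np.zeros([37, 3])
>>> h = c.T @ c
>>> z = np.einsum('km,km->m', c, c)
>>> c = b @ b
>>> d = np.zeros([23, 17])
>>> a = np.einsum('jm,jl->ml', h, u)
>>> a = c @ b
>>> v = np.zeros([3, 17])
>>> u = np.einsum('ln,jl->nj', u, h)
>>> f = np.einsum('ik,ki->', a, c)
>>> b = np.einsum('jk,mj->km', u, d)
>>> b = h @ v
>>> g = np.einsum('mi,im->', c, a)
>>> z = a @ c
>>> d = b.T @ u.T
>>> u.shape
(17, 3)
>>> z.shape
(11, 11)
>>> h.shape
(3, 3)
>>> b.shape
(3, 17)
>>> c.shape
(11, 11)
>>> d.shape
(17, 17)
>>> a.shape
(11, 11)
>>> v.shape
(3, 17)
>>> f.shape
()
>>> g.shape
()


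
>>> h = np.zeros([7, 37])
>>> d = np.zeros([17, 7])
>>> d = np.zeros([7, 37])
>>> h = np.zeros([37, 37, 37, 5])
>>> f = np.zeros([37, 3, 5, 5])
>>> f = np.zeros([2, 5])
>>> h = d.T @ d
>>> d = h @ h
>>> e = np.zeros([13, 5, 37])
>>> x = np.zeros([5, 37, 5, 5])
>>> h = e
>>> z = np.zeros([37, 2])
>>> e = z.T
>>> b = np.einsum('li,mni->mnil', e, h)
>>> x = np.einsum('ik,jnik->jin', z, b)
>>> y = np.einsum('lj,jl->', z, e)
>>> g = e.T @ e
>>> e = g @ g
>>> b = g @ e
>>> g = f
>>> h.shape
(13, 5, 37)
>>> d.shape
(37, 37)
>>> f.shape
(2, 5)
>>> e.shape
(37, 37)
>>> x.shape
(13, 37, 5)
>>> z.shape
(37, 2)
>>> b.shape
(37, 37)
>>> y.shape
()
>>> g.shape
(2, 5)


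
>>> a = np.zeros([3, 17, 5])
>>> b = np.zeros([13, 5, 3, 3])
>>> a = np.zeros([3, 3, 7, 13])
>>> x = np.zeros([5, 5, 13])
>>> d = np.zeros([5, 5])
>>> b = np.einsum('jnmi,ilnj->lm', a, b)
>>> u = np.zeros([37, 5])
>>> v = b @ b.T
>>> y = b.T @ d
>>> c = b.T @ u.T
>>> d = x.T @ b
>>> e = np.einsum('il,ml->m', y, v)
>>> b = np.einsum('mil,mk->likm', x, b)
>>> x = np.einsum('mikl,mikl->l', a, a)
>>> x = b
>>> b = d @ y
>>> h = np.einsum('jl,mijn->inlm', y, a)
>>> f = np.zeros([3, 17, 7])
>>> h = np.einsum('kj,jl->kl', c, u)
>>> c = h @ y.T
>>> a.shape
(3, 3, 7, 13)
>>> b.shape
(13, 5, 5)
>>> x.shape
(13, 5, 7, 5)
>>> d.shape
(13, 5, 7)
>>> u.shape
(37, 5)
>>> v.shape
(5, 5)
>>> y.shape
(7, 5)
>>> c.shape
(7, 7)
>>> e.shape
(5,)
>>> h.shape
(7, 5)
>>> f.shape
(3, 17, 7)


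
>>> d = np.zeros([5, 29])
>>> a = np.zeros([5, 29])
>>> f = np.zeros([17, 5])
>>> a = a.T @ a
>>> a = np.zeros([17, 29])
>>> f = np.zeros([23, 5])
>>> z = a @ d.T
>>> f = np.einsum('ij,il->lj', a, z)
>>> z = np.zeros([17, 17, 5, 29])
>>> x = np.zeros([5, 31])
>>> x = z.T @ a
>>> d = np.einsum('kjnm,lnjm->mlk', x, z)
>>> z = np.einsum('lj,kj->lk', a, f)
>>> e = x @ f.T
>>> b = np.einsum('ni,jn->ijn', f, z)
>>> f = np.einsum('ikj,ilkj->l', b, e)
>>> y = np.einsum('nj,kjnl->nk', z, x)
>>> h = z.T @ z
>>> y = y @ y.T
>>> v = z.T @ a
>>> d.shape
(29, 17, 29)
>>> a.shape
(17, 29)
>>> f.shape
(5,)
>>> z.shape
(17, 5)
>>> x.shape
(29, 5, 17, 29)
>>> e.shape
(29, 5, 17, 5)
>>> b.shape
(29, 17, 5)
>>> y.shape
(17, 17)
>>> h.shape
(5, 5)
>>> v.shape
(5, 29)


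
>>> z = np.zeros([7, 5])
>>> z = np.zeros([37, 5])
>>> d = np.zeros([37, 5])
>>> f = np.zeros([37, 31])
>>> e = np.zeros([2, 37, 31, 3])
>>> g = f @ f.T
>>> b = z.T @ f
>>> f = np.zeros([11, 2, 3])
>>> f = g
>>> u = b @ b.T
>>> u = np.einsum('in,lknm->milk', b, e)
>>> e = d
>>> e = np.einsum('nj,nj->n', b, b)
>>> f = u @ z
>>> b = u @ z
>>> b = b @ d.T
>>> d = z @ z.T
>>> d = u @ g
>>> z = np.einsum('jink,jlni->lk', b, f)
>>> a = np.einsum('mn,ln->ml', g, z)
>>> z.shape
(5, 37)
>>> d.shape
(3, 5, 2, 37)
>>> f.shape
(3, 5, 2, 5)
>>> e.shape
(5,)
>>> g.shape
(37, 37)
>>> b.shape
(3, 5, 2, 37)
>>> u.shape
(3, 5, 2, 37)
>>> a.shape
(37, 5)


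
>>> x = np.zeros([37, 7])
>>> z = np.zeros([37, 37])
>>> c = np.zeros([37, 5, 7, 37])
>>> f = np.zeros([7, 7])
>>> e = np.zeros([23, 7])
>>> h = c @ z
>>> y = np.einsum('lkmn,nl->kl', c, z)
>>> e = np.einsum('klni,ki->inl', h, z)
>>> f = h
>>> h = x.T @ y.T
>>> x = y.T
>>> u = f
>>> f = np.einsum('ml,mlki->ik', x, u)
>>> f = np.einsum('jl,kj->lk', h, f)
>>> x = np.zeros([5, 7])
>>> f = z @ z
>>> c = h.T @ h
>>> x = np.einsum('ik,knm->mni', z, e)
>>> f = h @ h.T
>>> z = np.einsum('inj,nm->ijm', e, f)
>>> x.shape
(5, 7, 37)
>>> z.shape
(37, 5, 7)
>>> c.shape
(5, 5)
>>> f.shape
(7, 7)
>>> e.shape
(37, 7, 5)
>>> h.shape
(7, 5)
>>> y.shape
(5, 37)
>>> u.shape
(37, 5, 7, 37)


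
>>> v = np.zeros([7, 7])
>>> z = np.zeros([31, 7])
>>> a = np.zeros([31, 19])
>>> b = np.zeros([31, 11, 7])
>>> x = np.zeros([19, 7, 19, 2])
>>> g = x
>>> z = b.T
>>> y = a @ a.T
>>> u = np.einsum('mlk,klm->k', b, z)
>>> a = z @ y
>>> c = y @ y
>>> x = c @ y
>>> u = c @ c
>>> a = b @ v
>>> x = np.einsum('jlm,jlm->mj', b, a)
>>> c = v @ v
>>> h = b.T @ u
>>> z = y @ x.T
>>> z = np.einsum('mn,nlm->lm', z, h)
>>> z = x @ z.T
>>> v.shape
(7, 7)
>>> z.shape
(7, 11)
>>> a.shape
(31, 11, 7)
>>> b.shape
(31, 11, 7)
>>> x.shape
(7, 31)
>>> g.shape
(19, 7, 19, 2)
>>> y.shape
(31, 31)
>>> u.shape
(31, 31)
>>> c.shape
(7, 7)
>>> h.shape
(7, 11, 31)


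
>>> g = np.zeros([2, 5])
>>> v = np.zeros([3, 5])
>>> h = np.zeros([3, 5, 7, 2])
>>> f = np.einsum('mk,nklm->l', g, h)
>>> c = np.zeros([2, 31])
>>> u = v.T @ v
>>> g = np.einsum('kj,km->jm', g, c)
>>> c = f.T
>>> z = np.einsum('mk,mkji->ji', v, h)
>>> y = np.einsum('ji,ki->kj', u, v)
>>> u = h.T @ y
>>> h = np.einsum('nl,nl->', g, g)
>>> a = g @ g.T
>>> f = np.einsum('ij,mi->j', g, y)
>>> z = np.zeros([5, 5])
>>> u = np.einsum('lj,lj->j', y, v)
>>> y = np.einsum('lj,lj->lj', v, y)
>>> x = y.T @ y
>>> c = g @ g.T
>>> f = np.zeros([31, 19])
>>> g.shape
(5, 31)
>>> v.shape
(3, 5)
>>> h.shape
()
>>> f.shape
(31, 19)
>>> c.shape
(5, 5)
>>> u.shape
(5,)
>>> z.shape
(5, 5)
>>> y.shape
(3, 5)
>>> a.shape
(5, 5)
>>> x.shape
(5, 5)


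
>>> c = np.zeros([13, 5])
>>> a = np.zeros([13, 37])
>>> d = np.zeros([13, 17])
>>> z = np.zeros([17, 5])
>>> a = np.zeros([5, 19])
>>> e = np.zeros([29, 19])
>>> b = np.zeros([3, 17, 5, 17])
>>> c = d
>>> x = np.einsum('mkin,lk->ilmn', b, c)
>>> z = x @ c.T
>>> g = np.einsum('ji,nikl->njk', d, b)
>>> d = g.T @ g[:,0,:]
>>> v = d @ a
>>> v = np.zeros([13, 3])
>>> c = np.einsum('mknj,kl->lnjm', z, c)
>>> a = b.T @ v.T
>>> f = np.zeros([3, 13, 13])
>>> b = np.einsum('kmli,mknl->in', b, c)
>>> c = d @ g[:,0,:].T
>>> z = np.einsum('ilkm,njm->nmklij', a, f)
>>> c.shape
(5, 13, 3)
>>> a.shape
(17, 5, 17, 13)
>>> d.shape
(5, 13, 5)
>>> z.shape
(3, 13, 17, 5, 17, 13)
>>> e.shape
(29, 19)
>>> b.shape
(17, 13)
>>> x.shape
(5, 13, 3, 17)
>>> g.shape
(3, 13, 5)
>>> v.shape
(13, 3)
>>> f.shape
(3, 13, 13)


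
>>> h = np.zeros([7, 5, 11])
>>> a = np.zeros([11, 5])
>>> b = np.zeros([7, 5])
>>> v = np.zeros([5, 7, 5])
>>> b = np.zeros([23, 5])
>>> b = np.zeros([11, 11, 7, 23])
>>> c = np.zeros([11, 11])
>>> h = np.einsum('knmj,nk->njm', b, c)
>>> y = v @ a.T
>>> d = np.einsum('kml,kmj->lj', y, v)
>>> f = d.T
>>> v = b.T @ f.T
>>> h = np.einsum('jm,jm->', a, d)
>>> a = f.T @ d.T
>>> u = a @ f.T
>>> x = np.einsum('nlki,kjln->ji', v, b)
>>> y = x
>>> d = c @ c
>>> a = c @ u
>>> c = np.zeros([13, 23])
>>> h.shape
()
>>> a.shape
(11, 5)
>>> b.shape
(11, 11, 7, 23)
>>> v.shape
(23, 7, 11, 5)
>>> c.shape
(13, 23)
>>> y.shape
(11, 5)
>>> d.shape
(11, 11)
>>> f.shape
(5, 11)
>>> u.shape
(11, 5)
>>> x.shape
(11, 5)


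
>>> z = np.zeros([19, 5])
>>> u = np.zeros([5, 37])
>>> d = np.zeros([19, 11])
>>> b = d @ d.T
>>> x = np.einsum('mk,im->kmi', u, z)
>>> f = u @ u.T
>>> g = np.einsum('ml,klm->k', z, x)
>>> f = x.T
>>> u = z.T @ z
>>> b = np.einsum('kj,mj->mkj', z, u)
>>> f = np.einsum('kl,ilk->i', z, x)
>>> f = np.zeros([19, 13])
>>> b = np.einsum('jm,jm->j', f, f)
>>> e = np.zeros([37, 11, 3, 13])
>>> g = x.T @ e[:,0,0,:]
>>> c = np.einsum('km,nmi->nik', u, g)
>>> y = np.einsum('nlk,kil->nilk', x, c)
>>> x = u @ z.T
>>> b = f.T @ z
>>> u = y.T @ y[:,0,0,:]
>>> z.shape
(19, 5)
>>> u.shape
(19, 5, 13, 19)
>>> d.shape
(19, 11)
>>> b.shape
(13, 5)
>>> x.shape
(5, 19)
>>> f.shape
(19, 13)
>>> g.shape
(19, 5, 13)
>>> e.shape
(37, 11, 3, 13)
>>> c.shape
(19, 13, 5)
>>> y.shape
(37, 13, 5, 19)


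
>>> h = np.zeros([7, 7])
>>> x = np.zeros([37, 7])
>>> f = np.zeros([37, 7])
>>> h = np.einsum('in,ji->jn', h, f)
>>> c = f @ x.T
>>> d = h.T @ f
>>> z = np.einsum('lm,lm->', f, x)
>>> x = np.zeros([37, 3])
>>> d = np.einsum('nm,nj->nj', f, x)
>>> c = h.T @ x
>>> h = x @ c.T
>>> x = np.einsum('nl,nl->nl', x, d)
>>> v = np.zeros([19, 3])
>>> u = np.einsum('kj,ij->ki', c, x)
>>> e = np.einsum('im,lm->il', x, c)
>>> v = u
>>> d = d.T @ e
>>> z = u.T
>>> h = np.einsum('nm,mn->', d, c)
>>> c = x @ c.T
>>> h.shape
()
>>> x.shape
(37, 3)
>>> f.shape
(37, 7)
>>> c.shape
(37, 7)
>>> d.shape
(3, 7)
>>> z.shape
(37, 7)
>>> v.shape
(7, 37)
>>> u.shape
(7, 37)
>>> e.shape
(37, 7)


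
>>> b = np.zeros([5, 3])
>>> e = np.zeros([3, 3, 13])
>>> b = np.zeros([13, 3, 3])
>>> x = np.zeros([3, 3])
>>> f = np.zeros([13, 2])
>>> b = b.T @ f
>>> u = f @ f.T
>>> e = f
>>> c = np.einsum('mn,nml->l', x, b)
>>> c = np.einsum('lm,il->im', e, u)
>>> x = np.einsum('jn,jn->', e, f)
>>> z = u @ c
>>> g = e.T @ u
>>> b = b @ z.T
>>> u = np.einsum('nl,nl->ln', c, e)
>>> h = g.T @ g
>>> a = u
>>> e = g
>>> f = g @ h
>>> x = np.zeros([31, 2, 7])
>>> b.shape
(3, 3, 13)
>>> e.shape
(2, 13)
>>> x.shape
(31, 2, 7)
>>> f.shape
(2, 13)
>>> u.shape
(2, 13)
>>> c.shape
(13, 2)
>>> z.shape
(13, 2)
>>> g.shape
(2, 13)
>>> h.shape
(13, 13)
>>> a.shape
(2, 13)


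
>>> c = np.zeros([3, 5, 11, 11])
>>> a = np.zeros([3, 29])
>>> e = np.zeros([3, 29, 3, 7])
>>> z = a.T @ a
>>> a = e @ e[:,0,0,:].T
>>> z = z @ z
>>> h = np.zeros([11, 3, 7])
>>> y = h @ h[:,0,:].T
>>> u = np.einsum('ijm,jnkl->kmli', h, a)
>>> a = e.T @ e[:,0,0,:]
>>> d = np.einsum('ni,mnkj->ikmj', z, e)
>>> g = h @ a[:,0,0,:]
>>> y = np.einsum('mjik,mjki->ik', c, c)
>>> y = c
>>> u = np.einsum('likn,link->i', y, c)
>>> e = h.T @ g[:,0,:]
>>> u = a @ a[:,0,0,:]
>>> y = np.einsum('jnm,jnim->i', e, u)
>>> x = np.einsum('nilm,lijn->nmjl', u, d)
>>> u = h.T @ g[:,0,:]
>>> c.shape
(3, 5, 11, 11)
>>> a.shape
(7, 3, 29, 7)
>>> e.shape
(7, 3, 7)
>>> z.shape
(29, 29)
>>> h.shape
(11, 3, 7)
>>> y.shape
(29,)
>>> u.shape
(7, 3, 7)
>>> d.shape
(29, 3, 3, 7)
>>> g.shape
(11, 3, 7)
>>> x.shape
(7, 7, 3, 29)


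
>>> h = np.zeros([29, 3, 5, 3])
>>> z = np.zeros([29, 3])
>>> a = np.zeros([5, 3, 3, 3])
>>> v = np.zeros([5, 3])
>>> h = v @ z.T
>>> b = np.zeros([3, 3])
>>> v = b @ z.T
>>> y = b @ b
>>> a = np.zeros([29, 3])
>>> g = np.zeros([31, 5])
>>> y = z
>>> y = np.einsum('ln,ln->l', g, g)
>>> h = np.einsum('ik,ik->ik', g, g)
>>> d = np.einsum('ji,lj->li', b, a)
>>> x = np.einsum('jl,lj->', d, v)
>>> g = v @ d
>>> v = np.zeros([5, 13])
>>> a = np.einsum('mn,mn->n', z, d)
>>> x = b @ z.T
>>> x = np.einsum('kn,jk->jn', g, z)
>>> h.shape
(31, 5)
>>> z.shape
(29, 3)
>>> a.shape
(3,)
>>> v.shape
(5, 13)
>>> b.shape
(3, 3)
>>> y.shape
(31,)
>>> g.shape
(3, 3)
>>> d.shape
(29, 3)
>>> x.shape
(29, 3)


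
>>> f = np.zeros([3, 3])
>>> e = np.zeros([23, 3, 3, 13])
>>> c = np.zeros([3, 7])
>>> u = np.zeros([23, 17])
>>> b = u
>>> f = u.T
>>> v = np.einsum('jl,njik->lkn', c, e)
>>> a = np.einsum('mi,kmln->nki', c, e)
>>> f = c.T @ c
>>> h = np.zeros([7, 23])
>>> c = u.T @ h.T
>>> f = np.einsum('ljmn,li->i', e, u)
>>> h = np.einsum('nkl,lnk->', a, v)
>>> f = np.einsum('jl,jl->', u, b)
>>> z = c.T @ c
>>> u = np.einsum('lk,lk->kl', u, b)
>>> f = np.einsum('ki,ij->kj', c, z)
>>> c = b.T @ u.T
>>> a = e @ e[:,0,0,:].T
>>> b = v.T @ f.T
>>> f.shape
(17, 7)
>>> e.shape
(23, 3, 3, 13)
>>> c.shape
(17, 17)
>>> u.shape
(17, 23)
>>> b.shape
(23, 13, 17)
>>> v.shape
(7, 13, 23)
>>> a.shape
(23, 3, 3, 23)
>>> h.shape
()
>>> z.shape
(7, 7)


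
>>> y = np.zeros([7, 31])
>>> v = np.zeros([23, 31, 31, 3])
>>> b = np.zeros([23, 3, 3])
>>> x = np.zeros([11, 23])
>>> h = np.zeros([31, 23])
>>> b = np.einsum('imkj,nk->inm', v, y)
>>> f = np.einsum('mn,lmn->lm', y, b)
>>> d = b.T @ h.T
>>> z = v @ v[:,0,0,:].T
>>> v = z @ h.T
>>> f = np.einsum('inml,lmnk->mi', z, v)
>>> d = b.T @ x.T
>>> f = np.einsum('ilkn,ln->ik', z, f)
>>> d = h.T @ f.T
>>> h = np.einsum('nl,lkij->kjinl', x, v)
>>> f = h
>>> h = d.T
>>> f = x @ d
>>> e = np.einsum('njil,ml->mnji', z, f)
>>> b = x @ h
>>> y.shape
(7, 31)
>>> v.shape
(23, 31, 31, 31)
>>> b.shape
(11, 23)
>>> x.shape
(11, 23)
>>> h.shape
(23, 23)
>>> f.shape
(11, 23)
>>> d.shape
(23, 23)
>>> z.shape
(23, 31, 31, 23)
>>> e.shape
(11, 23, 31, 31)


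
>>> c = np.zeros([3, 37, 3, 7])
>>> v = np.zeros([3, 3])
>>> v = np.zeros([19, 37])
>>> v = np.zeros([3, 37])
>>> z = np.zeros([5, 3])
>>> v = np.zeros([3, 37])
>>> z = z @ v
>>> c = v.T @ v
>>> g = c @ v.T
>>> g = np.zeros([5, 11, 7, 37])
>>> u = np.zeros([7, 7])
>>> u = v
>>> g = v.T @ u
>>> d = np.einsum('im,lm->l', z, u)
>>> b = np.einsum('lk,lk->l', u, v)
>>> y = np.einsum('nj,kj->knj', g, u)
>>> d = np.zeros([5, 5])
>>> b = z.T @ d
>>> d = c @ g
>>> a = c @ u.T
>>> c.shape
(37, 37)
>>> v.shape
(3, 37)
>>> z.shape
(5, 37)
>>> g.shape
(37, 37)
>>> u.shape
(3, 37)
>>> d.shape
(37, 37)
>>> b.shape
(37, 5)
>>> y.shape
(3, 37, 37)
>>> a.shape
(37, 3)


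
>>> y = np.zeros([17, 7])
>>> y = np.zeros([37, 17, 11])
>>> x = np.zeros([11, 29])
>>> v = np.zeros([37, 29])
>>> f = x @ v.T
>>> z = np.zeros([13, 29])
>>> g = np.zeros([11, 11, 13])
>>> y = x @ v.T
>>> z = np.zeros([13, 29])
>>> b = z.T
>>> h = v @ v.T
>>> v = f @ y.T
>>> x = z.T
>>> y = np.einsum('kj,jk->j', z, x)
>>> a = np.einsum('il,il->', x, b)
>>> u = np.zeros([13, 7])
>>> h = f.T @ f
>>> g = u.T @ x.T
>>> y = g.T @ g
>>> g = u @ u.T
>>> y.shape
(29, 29)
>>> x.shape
(29, 13)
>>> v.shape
(11, 11)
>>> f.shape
(11, 37)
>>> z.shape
(13, 29)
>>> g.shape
(13, 13)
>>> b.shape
(29, 13)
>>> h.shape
(37, 37)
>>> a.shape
()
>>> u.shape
(13, 7)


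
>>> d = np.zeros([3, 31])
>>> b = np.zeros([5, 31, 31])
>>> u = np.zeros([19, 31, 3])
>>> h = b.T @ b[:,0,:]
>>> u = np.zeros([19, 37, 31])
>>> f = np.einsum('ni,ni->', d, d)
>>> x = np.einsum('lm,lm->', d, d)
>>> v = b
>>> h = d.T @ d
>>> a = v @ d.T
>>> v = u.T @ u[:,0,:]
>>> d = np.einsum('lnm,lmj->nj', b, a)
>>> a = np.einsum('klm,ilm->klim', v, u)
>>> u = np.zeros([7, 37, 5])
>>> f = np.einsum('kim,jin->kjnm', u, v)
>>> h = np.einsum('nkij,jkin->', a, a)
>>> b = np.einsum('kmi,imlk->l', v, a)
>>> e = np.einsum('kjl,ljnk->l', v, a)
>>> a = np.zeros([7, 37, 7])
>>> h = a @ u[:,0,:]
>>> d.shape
(31, 3)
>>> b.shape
(19,)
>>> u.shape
(7, 37, 5)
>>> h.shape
(7, 37, 5)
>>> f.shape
(7, 31, 31, 5)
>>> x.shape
()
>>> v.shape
(31, 37, 31)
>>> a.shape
(7, 37, 7)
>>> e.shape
(31,)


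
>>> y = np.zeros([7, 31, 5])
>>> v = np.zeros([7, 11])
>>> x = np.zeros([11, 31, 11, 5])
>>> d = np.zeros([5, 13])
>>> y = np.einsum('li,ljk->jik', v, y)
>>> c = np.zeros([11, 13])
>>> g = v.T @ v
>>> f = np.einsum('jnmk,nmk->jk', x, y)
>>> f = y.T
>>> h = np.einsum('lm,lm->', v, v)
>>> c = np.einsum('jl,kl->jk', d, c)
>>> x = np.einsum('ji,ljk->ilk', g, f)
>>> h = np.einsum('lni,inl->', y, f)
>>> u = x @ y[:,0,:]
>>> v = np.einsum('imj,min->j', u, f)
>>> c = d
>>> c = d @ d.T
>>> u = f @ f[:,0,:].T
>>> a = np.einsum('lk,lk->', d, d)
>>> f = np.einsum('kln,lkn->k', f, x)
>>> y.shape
(31, 11, 5)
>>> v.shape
(5,)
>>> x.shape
(11, 5, 31)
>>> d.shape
(5, 13)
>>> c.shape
(5, 5)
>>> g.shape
(11, 11)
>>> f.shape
(5,)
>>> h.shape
()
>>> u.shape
(5, 11, 5)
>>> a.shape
()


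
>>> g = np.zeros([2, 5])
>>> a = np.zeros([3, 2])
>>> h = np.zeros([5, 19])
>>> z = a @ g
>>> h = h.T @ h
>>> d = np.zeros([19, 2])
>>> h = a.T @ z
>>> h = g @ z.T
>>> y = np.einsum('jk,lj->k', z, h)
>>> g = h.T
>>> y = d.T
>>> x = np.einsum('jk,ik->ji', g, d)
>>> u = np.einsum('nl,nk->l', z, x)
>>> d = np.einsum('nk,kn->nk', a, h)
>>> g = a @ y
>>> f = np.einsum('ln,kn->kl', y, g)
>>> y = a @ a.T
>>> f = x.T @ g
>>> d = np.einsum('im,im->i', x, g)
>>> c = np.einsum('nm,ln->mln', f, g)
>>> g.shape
(3, 19)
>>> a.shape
(3, 2)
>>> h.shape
(2, 3)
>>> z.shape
(3, 5)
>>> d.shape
(3,)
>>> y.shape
(3, 3)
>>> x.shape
(3, 19)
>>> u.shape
(5,)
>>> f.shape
(19, 19)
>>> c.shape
(19, 3, 19)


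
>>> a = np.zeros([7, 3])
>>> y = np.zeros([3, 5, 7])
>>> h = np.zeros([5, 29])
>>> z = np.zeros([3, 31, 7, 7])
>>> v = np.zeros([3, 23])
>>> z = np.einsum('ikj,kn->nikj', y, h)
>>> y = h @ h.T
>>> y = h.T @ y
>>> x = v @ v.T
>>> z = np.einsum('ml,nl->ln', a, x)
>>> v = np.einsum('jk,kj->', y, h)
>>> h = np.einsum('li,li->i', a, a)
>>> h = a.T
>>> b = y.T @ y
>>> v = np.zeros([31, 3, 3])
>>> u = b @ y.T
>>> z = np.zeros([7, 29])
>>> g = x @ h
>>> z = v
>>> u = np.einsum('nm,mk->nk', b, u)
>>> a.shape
(7, 3)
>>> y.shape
(29, 5)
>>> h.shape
(3, 7)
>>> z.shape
(31, 3, 3)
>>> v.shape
(31, 3, 3)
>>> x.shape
(3, 3)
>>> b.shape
(5, 5)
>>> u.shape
(5, 29)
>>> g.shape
(3, 7)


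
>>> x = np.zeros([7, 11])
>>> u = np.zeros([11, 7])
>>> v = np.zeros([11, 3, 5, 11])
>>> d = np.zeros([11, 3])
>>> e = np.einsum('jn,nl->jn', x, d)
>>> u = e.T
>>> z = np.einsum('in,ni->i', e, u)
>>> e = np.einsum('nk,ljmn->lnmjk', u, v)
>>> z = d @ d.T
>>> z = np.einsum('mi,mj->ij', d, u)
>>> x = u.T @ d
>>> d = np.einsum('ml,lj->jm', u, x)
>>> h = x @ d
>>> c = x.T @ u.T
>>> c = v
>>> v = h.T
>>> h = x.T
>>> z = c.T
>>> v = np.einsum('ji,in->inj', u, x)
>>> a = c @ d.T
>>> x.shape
(7, 3)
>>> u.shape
(11, 7)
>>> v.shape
(7, 3, 11)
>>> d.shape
(3, 11)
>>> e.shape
(11, 11, 5, 3, 7)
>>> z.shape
(11, 5, 3, 11)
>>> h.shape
(3, 7)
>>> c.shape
(11, 3, 5, 11)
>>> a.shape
(11, 3, 5, 3)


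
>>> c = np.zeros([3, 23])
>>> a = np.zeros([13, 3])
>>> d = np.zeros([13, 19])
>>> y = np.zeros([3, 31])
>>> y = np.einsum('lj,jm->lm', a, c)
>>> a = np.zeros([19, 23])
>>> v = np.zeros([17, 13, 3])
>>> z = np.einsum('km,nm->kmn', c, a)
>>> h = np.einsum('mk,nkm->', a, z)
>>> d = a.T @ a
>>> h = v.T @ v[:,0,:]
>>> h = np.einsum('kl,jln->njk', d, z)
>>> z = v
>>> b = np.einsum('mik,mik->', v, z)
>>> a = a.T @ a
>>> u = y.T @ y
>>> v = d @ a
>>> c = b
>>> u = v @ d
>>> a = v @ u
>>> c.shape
()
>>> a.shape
(23, 23)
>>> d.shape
(23, 23)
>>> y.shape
(13, 23)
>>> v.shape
(23, 23)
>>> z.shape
(17, 13, 3)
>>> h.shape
(19, 3, 23)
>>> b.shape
()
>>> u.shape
(23, 23)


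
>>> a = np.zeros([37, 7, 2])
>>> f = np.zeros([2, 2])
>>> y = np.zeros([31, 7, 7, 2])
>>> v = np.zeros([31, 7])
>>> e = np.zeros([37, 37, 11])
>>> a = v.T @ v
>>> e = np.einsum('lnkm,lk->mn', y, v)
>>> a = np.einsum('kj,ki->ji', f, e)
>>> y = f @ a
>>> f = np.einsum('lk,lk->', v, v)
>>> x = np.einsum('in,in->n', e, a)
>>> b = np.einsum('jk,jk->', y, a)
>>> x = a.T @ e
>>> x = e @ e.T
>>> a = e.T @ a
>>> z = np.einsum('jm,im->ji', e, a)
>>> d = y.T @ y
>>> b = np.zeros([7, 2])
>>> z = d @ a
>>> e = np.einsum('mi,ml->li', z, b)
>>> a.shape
(7, 7)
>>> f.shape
()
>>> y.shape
(2, 7)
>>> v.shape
(31, 7)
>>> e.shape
(2, 7)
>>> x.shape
(2, 2)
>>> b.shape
(7, 2)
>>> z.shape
(7, 7)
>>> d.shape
(7, 7)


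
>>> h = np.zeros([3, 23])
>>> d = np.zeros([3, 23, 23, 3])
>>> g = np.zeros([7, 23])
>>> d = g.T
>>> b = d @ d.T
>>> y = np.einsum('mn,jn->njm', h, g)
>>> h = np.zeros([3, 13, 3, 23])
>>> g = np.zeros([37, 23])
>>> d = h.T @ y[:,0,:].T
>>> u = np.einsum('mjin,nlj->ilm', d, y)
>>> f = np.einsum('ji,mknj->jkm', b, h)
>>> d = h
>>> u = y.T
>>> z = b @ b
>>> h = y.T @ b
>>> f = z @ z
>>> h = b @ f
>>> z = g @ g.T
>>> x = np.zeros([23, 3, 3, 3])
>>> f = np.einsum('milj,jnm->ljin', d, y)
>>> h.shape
(23, 23)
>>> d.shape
(3, 13, 3, 23)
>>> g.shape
(37, 23)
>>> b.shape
(23, 23)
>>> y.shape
(23, 7, 3)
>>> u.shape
(3, 7, 23)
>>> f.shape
(3, 23, 13, 7)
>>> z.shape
(37, 37)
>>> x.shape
(23, 3, 3, 3)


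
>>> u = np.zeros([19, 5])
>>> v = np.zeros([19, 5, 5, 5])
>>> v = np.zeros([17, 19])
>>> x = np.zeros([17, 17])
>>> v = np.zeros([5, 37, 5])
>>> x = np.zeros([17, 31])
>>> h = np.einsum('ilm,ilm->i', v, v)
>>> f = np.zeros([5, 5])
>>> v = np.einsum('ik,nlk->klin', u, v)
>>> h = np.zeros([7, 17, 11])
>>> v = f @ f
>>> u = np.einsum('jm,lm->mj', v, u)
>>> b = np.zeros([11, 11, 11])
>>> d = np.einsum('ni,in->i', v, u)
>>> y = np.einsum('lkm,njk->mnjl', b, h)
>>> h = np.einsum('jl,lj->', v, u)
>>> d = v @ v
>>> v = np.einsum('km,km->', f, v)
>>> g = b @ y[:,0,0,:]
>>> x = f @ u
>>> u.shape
(5, 5)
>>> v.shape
()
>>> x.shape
(5, 5)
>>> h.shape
()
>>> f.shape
(5, 5)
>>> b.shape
(11, 11, 11)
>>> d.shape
(5, 5)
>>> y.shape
(11, 7, 17, 11)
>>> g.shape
(11, 11, 11)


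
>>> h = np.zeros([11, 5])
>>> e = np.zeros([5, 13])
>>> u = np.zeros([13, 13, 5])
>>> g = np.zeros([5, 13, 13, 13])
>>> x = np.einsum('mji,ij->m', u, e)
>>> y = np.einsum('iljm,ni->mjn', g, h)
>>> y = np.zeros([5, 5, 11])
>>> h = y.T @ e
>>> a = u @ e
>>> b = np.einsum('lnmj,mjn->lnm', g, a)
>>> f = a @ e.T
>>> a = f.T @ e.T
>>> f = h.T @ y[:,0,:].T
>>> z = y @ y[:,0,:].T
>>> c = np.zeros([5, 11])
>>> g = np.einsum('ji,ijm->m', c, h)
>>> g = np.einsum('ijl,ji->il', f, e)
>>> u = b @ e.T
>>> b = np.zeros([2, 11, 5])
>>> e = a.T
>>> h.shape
(11, 5, 13)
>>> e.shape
(5, 13, 5)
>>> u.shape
(5, 13, 5)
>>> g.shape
(13, 5)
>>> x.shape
(13,)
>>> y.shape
(5, 5, 11)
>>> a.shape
(5, 13, 5)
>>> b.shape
(2, 11, 5)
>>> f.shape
(13, 5, 5)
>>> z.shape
(5, 5, 5)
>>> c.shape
(5, 11)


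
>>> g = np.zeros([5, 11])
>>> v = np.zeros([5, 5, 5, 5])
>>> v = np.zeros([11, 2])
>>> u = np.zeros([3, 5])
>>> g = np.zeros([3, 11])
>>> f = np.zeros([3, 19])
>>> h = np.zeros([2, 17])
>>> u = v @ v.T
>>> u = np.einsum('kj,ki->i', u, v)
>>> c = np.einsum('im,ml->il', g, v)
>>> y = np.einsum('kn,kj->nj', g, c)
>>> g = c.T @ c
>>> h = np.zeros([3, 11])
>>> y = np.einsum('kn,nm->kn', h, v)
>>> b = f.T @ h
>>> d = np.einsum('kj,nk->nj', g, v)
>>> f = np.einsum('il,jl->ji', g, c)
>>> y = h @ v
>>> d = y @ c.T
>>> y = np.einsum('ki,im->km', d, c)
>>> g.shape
(2, 2)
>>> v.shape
(11, 2)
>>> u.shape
(2,)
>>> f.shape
(3, 2)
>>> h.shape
(3, 11)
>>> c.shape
(3, 2)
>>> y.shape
(3, 2)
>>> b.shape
(19, 11)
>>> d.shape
(3, 3)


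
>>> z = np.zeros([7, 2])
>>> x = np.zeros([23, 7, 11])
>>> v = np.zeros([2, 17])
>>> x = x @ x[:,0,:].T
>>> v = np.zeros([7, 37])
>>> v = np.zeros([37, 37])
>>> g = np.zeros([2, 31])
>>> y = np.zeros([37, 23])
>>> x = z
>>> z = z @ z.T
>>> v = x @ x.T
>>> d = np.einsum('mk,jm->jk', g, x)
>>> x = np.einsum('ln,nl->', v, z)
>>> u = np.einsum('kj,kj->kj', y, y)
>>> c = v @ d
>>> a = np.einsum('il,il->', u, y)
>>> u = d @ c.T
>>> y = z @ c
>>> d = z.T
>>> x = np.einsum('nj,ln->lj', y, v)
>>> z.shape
(7, 7)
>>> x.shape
(7, 31)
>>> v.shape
(7, 7)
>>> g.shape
(2, 31)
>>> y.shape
(7, 31)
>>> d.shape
(7, 7)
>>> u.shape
(7, 7)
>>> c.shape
(7, 31)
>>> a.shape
()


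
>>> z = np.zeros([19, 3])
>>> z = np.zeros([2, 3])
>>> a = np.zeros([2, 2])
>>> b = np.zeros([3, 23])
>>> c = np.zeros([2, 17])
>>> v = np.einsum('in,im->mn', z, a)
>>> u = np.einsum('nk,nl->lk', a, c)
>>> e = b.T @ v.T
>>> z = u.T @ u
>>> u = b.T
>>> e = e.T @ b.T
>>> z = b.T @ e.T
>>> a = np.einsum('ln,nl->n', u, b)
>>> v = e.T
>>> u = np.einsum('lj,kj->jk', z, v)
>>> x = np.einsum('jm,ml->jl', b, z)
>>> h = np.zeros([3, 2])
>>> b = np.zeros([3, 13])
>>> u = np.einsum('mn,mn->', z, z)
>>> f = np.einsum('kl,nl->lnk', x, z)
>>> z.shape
(23, 2)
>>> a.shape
(3,)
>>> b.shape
(3, 13)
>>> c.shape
(2, 17)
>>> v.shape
(3, 2)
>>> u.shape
()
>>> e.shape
(2, 3)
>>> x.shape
(3, 2)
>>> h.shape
(3, 2)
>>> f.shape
(2, 23, 3)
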